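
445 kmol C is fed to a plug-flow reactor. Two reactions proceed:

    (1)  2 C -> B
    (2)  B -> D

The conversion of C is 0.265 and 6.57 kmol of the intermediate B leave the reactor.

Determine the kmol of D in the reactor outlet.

52.4 kmol

Conversion of C: C consumed = 2ξ₁ = 0.265 × 445 → ξ₁ = 58.96 kmol.
B balance: n_B = 0 + 1ξ₁ − 1ξ₂ = 6.57 → ξ₂ = (1·58.96 − 6.57)/1 = 52.39 kmol.
Outlet amounts (n = n₀ + Σ ν·ξ):
  C: 445 − 2(58.96) = 327.1
  B: 0 + 1(58.96) − 1(52.39) = 6.57
  D: 0 + 1(52.39) = 52.39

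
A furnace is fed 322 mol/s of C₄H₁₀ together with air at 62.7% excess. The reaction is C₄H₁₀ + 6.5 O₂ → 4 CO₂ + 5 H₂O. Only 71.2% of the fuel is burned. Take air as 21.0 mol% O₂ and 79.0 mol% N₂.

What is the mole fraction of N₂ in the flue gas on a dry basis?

0.814

Stoichiometric O₂ = 6.5 × 322 = 2093 mol/s; O₂ fed = 2093 × 1.627 = 3405 mol/s.
N₂ fed = 3405 × 79/21 = 12810 mol/s.
Fuel reacted = 0.712 × 322 → ξ = 229.3 mol/s.
Outlet (n = n₀ + ν ξ):
  C₄H₁₀: 322 − 1(229.3) = 92.74
  O₂: 3405 − 6.5(229.3) = 1915
  N₂: 12810 (inert)
  CO₂: 0 + 4(229.3) = 917.1
  H₂O: 0 + 5(229.3) = 1146
Dry total = 15740 mol/s; y_N₂ (dry) = 12810 / 15740 = 0.8141.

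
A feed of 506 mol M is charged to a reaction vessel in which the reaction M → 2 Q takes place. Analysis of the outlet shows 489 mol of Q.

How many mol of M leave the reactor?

262 mol

For Q: n = n₀ + 2ξ → 489 = 0 + 2ξ, giving ξ = 244.5 mol.
Outlet amounts (n = n₀ + ν ξ):
  M: 506 − 1(244.5) = 261.5
  Q: 0 + 2(244.5) = 489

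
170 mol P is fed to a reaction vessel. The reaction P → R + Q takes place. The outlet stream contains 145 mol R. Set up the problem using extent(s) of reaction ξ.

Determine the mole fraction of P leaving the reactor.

For R: n = n₀ + 1ξ → 145 = 0 + 1ξ, giving ξ = 145 mol.
Outlet amounts (n = n₀ + ν ξ):
  P: 170 − 1(145) = 25
  R: 0 + 1(145) = 145
  Q: 0 + 1(145) = 145
Total out = 315 mol; y_P = 25 / 315 = 0.07937.

0.0794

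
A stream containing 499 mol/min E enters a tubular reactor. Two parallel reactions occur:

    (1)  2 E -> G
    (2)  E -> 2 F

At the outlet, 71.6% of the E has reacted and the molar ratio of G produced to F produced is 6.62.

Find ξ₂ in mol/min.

ξ₂ = 13 mol/min

Conversion of E: E consumed = 0.716 × 499 = 357.3 mol/min = 2ξ₁ + 1ξ₂.
Selectivity: 1ξ₁ / (2ξ₂) = 6.62 → ξ₁ = 13.24 ξ₂.
Substitute: (2·13.24 + 1) ξ₂ = 357.3 → ξ₂ = 13 mol/min, ξ₁ = 172.1 mol/min.
Outlet amounts (n = n₀ + Σ ν·ξ):
  E: 499 − 2(172.1) − 1(13) = 141.7
  G: 0 + 1(172.1) = 172.1
  F: 0 + 2(13) = 26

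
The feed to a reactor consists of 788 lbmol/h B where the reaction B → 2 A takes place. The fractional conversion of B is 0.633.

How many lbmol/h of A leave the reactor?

B reacted = 0.633 × 788 = 498.8 lbmol/h; ν_B = −1, so ξ = 498.8/1 = 498.8 lbmol/h.
Outlet amounts (n = n₀ + ν ξ):
  B: 788 − 1(498.8) = 289.2
  A: 0 + 2(498.8) = 997.6

998 lbmol/h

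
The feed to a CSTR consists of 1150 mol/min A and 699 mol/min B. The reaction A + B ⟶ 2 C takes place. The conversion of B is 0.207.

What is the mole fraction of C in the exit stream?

0.157

B reacted = 0.207 × 699 = 144.7 mol/min; ν_B = −1, so ξ = 144.7/1 = 144.7 mol/min.
Outlet amounts (n = n₀ + ν ξ):
  A: 1150 − 1(144.7) = 1005
  B: 699 − 1(144.7) = 554.3
  C: 0 + 2(144.7) = 289.4
Total out = 1849 mol/min; y_C = 289.4 / 1849 = 0.1565.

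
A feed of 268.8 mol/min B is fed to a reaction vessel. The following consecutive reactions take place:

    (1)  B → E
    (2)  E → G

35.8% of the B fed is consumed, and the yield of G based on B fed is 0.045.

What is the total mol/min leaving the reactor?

269 mol/min

Conversion of B: B consumed = 1ξ₁ = 0.358 × 268.8 → ξ₁ = 96.23 mol/min.
Yield of G: 1ξ₂ / 268.8 = 0.045 → ξ₂ = 12.1 mol/min.
Outlet amounts (n = n₀ + Σ ν·ξ):
  B: 268.8 − 1(96.23) = 172.6
  E: 0 + 1(96.23) − 1(12.1) = 84.13
  G: 0 + 1(12.1) = 12.1
Total out = 172.6 + 84.13 + 12.1 = 268.8 mol/min.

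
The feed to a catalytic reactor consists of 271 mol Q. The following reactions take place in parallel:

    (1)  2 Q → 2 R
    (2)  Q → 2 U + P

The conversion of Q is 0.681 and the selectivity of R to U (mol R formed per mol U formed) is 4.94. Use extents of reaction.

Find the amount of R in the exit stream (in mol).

168 mol

Conversion of Q: Q consumed = 0.681 × 271 = 184.6 mol = 2ξ₁ + 1ξ₂.
Selectivity: 2ξ₁ / (2ξ₂) = 4.94 → ξ₁ = 4.94 ξ₂.
Substitute: (2·4.94 + 1) ξ₂ = 184.6 → ξ₂ = 16.96 mol, ξ₁ = 83.79 mol.
Outlet amounts (n = n₀ + Σ ν·ξ):
  Q: 271 − 2(83.79) − 1(16.96) = 86.45
  R: 0 + 2(83.79) = 167.6
  U: 0 + 2(16.96) = 33.92
  P: 0 + 1(16.96) = 16.96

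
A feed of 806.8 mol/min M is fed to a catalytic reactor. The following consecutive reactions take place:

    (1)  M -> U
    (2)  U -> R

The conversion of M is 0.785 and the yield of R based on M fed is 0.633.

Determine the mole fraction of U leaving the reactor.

0.152

Conversion of M: M consumed = 1ξ₁ = 0.785 × 806.8 → ξ₁ = 633.3 mol/min.
Yield of R: 1ξ₂ / 806.8 = 0.633 → ξ₂ = 510.7 mol/min.
Outlet amounts (n = n₀ + Σ ν·ξ):
  M: 806.8 − 1(633.3) = 173.5
  U: 0 + 1(633.3) − 1(510.7) = 122.6
  R: 0 + 1(510.7) = 510.7
Total out = 806.8 mol/min; y_U = 122.6 / 806.8 = 0.152.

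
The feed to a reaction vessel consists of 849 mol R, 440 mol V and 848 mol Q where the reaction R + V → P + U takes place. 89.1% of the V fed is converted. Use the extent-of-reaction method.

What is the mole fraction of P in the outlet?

V reacted = 0.891 × 440 = 392 mol; ν_V = −1, so ξ = 392/1 = 392 mol.
Outlet amounts (n = n₀ + ν ξ):
  R: 849 − 1(392) = 457
  V: 440 − 1(392) = 47.96
  P: 0 + 1(392) = 392
  U: 0 + 1(392) = 392
  Q: 848 (inert)
Total out = 2137 mol; y_P = 392 / 2137 = 0.1835.

0.183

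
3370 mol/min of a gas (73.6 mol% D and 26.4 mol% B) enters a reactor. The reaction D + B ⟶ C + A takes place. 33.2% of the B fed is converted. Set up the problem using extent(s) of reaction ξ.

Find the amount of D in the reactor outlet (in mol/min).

B reacted = 0.332 × 889.7 = 295.4 mol/min; ν_B = −1, so ξ = 295.4/1 = 295.4 mol/min.
Outlet amounts (n = n₀ + ν ξ):
  D: 2480 − 1(295.4) = 2185
  B: 889.7 − 1(295.4) = 594.3
  C: 0 + 1(295.4) = 295.4
  A: 0 + 1(295.4) = 295.4

2180 mol/min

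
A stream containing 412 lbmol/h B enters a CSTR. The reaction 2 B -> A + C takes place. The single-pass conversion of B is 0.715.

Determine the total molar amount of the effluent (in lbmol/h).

412 lbmol/h

B reacted = 0.715 × 412 = 294.6 lbmol/h; ν_B = −2, so ξ = 294.6/2 = 147.3 lbmol/h.
Outlet amounts (n = n₀ + ν ξ):
  B: 412 − 2(147.3) = 117.4
  A: 0 + 1(147.3) = 147.3
  C: 0 + 1(147.3) = 147.3
Total out = 117.4 + 147.3 + 147.3 = 412 lbmol/h.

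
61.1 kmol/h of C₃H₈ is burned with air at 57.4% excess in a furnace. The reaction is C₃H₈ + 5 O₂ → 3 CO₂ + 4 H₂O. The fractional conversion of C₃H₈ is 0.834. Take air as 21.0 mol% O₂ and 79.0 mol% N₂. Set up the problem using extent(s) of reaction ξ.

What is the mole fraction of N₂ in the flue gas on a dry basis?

Stoichiometric O₂ = 5 × 61.1 = 305.5 kmol/h; O₂ fed = 305.5 × 1.574 = 480.9 kmol/h.
N₂ fed = 480.9 × 79/21 = 1809 kmol/h.
Fuel reacted = 0.834 × 61.1 → ξ = 50.96 kmol/h.
Outlet (n = n₀ + ν ξ):
  C₃H₈: 61.1 − 1(50.96) = 10.14
  O₂: 480.9 − 5(50.96) = 226.1
  N₂: 1809 (inert)
  CO₂: 0 + 3(50.96) = 152.9
  H₂O: 0 + 4(50.96) = 203.8
Dry total = 2198 kmol/h; y_N₂ (dry) = 1809 / 2198 = 0.823.

0.823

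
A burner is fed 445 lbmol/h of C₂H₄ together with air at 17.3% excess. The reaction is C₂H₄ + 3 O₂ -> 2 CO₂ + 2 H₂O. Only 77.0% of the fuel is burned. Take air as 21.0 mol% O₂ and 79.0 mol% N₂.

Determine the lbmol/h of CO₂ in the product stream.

Stoichiometric O₂ = 3 × 445 = 1335 lbmol/h; O₂ fed = 1335 × 1.173 = 1566 lbmol/h.
N₂ fed = 1566 × 79/21 = 5891 lbmol/h.
Fuel reacted = 0.77 × 445 → ξ = 342.7 lbmol/h.
Outlet (n = n₀ + ν ξ):
  C₂H₄: 445 − 1(342.7) = 102.3
  O₂: 1566 − 3(342.7) = 538
  N₂: 5891 (inert)
  CO₂: 0 + 2(342.7) = 685.3
  H₂O: 0 + 2(342.7) = 685.3

685 lbmol/h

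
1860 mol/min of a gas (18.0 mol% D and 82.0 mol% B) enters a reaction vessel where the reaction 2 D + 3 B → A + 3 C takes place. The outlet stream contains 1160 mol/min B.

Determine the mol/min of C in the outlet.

For B: n = n₀ − 3ξ → 1160 = 1525 − 3ξ, giving ξ = 121.7 mol/min.
Outlet amounts (n = n₀ + ν ξ):
  D: 334.8 − 2(121.7) = 91.33
  B: 1525 − 3(121.7) = 1160
  A: 0 + 1(121.7) = 121.7
  C: 0 + 3(121.7) = 365.2

365 mol/min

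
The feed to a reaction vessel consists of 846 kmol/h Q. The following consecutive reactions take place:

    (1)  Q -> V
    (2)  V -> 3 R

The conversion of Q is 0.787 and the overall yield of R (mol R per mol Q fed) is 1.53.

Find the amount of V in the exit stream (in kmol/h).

Conversion of Q: Q consumed = 1ξ₁ = 0.787 × 846 → ξ₁ = 665.8 kmol/h.
Yield of R: 3ξ₂ / 846 = 1.53 → ξ₂ = 431.5 kmol/h.
Outlet amounts (n = n₀ + Σ ν·ξ):
  Q: 846 − 1(665.8) = 180.2
  V: 0 + 1(665.8) − 1(431.5) = 234.3
  R: 0 + 3(431.5) = 1294

234 kmol/h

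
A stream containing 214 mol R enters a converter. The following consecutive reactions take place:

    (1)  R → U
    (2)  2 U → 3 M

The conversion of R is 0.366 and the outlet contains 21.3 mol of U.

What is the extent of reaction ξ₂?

ξ₂ = 28.5 mol

Conversion of R: R consumed = 1ξ₁ = 0.366 × 214 → ξ₁ = 78.32 mol.
U balance: n_U = 0 + 1ξ₁ − 2ξ₂ = 21.3 → ξ₂ = (1·78.32 − 21.3)/2 = 28.51 mol.
Outlet amounts (n = n₀ + Σ ν·ξ):
  R: 214 − 1(78.32) = 135.7
  U: 0 + 1(78.32) − 2(28.51) = 21.3
  M: 0 + 3(28.51) = 85.54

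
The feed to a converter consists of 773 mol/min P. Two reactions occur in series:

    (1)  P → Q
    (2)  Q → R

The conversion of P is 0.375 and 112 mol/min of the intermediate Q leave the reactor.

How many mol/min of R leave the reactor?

178 mol/min

Conversion of P: P consumed = 1ξ₁ = 0.375 × 773 → ξ₁ = 289.9 mol/min.
Q balance: n_Q = 0 + 1ξ₁ − 1ξ₂ = 112 → ξ₂ = (1·289.9 − 112)/1 = 177.9 mol/min.
Outlet amounts (n = n₀ + Σ ν·ξ):
  P: 773 − 1(289.9) = 483.1
  Q: 0 + 1(289.9) − 1(177.9) = 112
  R: 0 + 1(177.9) = 177.9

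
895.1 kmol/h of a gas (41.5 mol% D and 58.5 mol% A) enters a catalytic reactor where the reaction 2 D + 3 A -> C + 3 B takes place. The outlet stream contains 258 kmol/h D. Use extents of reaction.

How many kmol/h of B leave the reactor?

For D: n = n₀ − 2ξ → 258 = 371.5 − 2ξ, giving ξ = 56.73 kmol/h.
Outlet amounts (n = n₀ + ν ξ):
  D: 371.5 − 2(56.73) = 258
  A: 523.6 − 3(56.73) = 353.4
  C: 0 + 1(56.73) = 56.73
  B: 0 + 3(56.73) = 170.2

170 kmol/h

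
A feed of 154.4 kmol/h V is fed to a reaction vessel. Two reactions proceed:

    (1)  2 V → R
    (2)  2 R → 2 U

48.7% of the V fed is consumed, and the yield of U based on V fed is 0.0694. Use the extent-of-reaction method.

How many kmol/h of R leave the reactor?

26.9 kmol/h

Conversion of V: V consumed = 2ξ₁ = 0.487 × 154.4 → ξ₁ = 37.6 kmol/h.
Yield of U: 2ξ₂ / 154.4 = 0.0694 → ξ₂ = 5.358 kmol/h.
Outlet amounts (n = n₀ + Σ ν·ξ):
  V: 154.4 − 2(37.6) = 79.21
  R: 0 + 1(37.6) − 2(5.358) = 26.88
  U: 0 + 2(5.358) = 10.72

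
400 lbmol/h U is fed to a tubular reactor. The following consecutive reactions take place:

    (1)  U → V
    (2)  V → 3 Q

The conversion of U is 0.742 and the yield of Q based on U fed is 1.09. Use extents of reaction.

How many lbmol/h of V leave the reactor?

151 lbmol/h

Conversion of U: U consumed = 1ξ₁ = 0.742 × 400 → ξ₁ = 296.8 lbmol/h.
Yield of Q: 3ξ₂ / 400 = 1.09 → ξ₂ = 145.3 lbmol/h.
Outlet amounts (n = n₀ + Σ ν·ξ):
  U: 400 − 1(296.8) = 103.2
  V: 0 + 1(296.8) − 1(145.3) = 151.5
  Q: 0 + 3(145.3) = 436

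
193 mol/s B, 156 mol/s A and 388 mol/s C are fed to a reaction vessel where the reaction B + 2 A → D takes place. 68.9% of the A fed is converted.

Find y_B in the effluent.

A reacted = 0.689 × 156 = 107.5 mol/s; ν_A = −2, so ξ = 107.5/2 = 53.74 mol/s.
Outlet amounts (n = n₀ + ν ξ):
  B: 193 − 1(53.74) = 139.3
  A: 156 − 2(53.74) = 48.52
  D: 0 + 1(53.74) = 53.74
  C: 388 (inert)
Total out = 629.5 mol/s; y_B = 139.3 / 629.5 = 0.2212.

0.221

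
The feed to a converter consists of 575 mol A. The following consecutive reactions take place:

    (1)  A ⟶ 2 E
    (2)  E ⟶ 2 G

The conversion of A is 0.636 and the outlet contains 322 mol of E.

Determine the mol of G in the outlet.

Conversion of A: A consumed = 1ξ₁ = 0.636 × 575 → ξ₁ = 365.7 mol.
E balance: n_E = 0 + 2ξ₁ − 1ξ₂ = 322 → ξ₂ = (2·365.7 − 322)/1 = 409.4 mol.
Outlet amounts (n = n₀ + Σ ν·ξ):
  A: 575 − 1(365.7) = 209.3
  E: 0 + 2(365.7) − 1(409.4) = 322
  G: 0 + 2(409.4) = 818.8

819 mol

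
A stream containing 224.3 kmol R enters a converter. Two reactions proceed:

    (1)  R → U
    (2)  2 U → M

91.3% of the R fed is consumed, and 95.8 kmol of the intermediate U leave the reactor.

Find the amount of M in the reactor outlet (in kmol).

54.5 kmol

Conversion of R: R consumed = 1ξ₁ = 0.913 × 224.3 → ξ₁ = 204.8 kmol.
U balance: n_U = 0 + 1ξ₁ − 2ξ₂ = 95.8 → ξ₂ = (1·204.8 − 95.8)/2 = 54.49 kmol.
Outlet amounts (n = n₀ + Σ ν·ξ):
  R: 224.3 − 1(204.8) = 19.51
  U: 0 + 1(204.8) − 2(54.49) = 95.8
  M: 0 + 1(54.49) = 54.49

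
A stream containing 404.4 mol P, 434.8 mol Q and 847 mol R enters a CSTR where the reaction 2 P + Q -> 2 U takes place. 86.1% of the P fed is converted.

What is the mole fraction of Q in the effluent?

0.172

P reacted = 0.861 × 404.4 = 348.2 mol; ν_P = −2, so ξ = 348.2/2 = 174.1 mol.
Outlet amounts (n = n₀ + ν ξ):
  P: 404.4 − 2(174.1) = 56.21
  Q: 434.8 − 1(174.1) = 260.7
  U: 0 + 2(174.1) = 348.2
  R: 847 (inert)
Total out = 1512 mol; y_Q = 260.7 / 1512 = 0.1724.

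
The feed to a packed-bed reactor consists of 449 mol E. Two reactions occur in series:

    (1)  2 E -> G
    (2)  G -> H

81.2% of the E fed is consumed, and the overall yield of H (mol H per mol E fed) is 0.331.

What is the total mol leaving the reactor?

Conversion of E: E consumed = 2ξ₁ = 0.812 × 449 → ξ₁ = 182.3 mol.
Yield of H: 1ξ₂ / 449 = 0.331 → ξ₂ = 148.6 mol.
Outlet amounts (n = n₀ + Σ ν·ξ):
  E: 449 − 2(182.3) = 84.41
  G: 0 + 1(182.3) − 1(148.6) = 33.68
  H: 0 + 1(148.6) = 148.6
Total out = 84.41 + 33.68 + 148.6 = 266.7 mol.

267 mol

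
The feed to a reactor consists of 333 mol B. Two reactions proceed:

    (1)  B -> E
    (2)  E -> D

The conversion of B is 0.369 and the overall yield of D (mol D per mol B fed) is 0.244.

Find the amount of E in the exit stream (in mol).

Conversion of B: B consumed = 1ξ₁ = 0.369 × 333 → ξ₁ = 122.9 mol.
Yield of D: 1ξ₂ / 333 = 0.244 → ξ₂ = 81.25 mol.
Outlet amounts (n = n₀ + Σ ν·ξ):
  B: 333 − 1(122.9) = 210.1
  E: 0 + 1(122.9) − 1(81.25) = 41.62
  D: 0 + 1(81.25) = 81.25

41.6 mol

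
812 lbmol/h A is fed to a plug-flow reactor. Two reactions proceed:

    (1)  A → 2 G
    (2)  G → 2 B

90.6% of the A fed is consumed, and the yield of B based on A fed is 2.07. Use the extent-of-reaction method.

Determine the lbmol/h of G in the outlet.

631 lbmol/h

Conversion of A: A consumed = 1ξ₁ = 0.906 × 812 → ξ₁ = 735.7 lbmol/h.
Yield of B: 2ξ₂ / 812 = 2.07 → ξ₂ = 840.4 lbmol/h.
Outlet amounts (n = n₀ + Σ ν·ξ):
  A: 812 − 1(735.7) = 76.33
  G: 0 + 2(735.7) − 1(840.4) = 630.9
  B: 0 + 2(840.4) = 1681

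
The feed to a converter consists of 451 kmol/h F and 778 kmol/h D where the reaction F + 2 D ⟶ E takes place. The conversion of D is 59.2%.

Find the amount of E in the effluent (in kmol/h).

230 kmol/h

D reacted = 0.592 × 778 = 460.6 kmol/h; ν_D = −2, so ξ = 460.6/2 = 230.3 kmol/h.
Outlet amounts (n = n₀ + ν ξ):
  F: 451 − 1(230.3) = 220.7
  D: 778 − 2(230.3) = 317.4
  E: 0 + 1(230.3) = 230.3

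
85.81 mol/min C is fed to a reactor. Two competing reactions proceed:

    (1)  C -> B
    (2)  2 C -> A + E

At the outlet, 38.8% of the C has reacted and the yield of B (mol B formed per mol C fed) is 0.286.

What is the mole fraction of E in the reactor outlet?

Yield of B: 1ξ₁ / 85.81 = 0.286 → ξ₁ = 24.54 mol/min.
Conversion of C: 1ξ₁ + 2ξ₂ = 0.388 × 85.81 = 33.29 → ξ₂ = 4.376 mol/min.
Outlet amounts (n = n₀ + Σ ν·ξ):
  C: 85.81 − 1(24.54) − 2(4.376) = 52.52
  B: 0 + 1(24.54) = 24.54
  A: 0 + 1(4.376) = 4.376
  E: 0 + 1(4.376) = 4.376
Total out = 85.81 mol/min; y_E = 4.376 / 85.81 = 0.051.

0.051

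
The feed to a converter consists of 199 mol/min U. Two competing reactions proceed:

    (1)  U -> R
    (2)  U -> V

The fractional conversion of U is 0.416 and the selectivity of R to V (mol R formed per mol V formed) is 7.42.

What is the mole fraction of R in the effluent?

0.367

Conversion of U: U consumed = 0.416 × 199 = 82.78 mol/min = 1ξ₁ + 1ξ₂.
Selectivity: 1ξ₁ / (1ξ₂) = 7.42 → ξ₁ = 7.42 ξ₂.
Substitute: (1·7.42 + 1) ξ₂ = 82.78 → ξ₂ = 9.832 mol/min, ξ₁ = 72.95 mol/min.
Outlet amounts (n = n₀ + Σ ν·ξ):
  U: 199 − 1(72.95) − 1(9.832) = 116.2
  R: 0 + 1(72.95) = 72.95
  V: 0 + 1(9.832) = 9.832
Total out = 199 mol/min; y_R = 72.95 / 199 = 0.3666.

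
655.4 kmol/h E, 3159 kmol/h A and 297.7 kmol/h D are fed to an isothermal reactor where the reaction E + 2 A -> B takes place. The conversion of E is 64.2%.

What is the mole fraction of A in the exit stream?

E reacted = 0.642 × 655.4 = 420.8 kmol/h; ν_E = −1, so ξ = 420.8/1 = 420.8 kmol/h.
Outlet amounts (n = n₀ + ν ξ):
  E: 655.4 − 1(420.8) = 234.6
  A: 3159 − 2(420.8) = 2317
  B: 0 + 1(420.8) = 420.8
  D: 297.7 (inert)
Total out = 3271 kmol/h; y_A = 2317 / 3271 = 0.7086.

0.709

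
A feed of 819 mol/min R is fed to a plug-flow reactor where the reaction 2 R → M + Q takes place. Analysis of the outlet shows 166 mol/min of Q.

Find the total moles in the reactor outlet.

For Q: n = n₀ + 1ξ → 166 = 0 + 1ξ, giving ξ = 166 mol/min.
Outlet amounts (n = n₀ + ν ξ):
  R: 819 − 2(166) = 487
  M: 0 + 1(166) = 166
  Q: 0 + 1(166) = 166
Total out = 487 + 166 + 166 = 819 mol/min.

819 mol/min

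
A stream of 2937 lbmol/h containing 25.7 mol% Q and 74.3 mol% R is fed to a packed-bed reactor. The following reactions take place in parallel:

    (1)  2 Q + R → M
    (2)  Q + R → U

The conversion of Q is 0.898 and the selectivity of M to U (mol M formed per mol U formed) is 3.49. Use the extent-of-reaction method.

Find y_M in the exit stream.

Conversion of Q: Q consumed = 0.898 × 754.8 = 677.8 lbmol/h = 2ξ₁ + 1ξ₂.
Selectivity: 1ξ₁ / (1ξ₂) = 3.49 → ξ₁ = 3.49 ξ₂.
Substitute: (2·3.49 + 1) ξ₂ = 677.8 → ξ₂ = 84.94 lbmol/h, ξ₁ = 296.4 lbmol/h.
Outlet amounts (n = n₀ + Σ ν·ξ):
  Q: 754.8 − 2(296.4) − 1(84.94) = 76.99
  R: 2182 − 1(296.4) − 1(84.94) = 1801
  M: 0 + 1(296.4) = 296.4
  U: 0 + 1(84.94) = 84.94
Total out = 2259 lbmol/h; y_M = 296.4 / 2259 = 0.1312.

0.131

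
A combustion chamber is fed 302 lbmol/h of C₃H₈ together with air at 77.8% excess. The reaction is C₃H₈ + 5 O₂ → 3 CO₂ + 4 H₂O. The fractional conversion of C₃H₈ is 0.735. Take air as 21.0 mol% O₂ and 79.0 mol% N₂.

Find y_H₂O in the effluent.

0.0667

Stoichiometric O₂ = 5 × 302 = 1510 lbmol/h; O₂ fed = 1510 × 1.778 = 2685 lbmol/h.
N₂ fed = 2685 × 79/21 = 10100 lbmol/h.
Fuel reacted = 0.735 × 302 → ξ = 222 lbmol/h.
Outlet (n = n₀ + ν ξ):
  C₃H₈: 302 − 1(222) = 80.03
  O₂: 2685 − 5(222) = 1575
  N₂: 10100 (inert)
  CO₂: 0 + 3(222) = 665.9
  H₂O: 0 + 4(222) = 887.9
Total out = 13310 lbmol/h; y_H₂O = 887.9 / 13310 = 0.06671.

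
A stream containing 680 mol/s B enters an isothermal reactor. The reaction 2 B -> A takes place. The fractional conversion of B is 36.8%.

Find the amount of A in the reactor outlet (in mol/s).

125 mol/s

B reacted = 0.368 × 680 = 250.2 mol/s; ν_B = −2, so ξ = 250.2/2 = 125.1 mol/s.
Outlet amounts (n = n₀ + ν ξ):
  B: 680 − 2(125.1) = 429.8
  A: 0 + 1(125.1) = 125.1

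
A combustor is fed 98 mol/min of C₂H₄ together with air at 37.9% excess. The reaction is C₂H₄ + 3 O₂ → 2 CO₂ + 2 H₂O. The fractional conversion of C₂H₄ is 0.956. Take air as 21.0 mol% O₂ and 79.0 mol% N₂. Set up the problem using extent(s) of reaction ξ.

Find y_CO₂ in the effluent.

Stoichiometric O₂ = 3 × 98 = 294 mol/min; O₂ fed = 294 × 1.379 = 405.4 mol/min.
N₂ fed = 405.4 × 79/21 = 1525 mol/min.
Fuel reacted = 0.956 × 98 → ξ = 93.69 mol/min.
Outlet (n = n₀ + ν ξ):
  C₂H₄: 98 − 1(93.69) = 4.312
  O₂: 405.4 − 3(93.69) = 124.4
  N₂: 1525 (inert)
  CO₂: 0 + 2(93.69) = 187.4
  H₂O: 0 + 2(93.69) = 187.4
Total out = 2029 mol/min; y_CO₂ = 187.4 / 2029 = 0.09237.

0.0924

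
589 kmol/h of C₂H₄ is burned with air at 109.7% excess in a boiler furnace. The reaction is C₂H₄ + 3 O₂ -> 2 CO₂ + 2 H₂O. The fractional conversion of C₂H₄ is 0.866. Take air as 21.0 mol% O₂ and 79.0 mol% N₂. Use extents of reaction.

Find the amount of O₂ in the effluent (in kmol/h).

2180 kmol/h

Stoichiometric O₂ = 3 × 589 = 1767 kmol/h; O₂ fed = 1767 × 2.097 = 3705 kmol/h.
N₂ fed = 3705 × 79/21 = 13940 kmol/h.
Fuel reacted = 0.866 × 589 → ξ = 510.1 kmol/h.
Outlet (n = n₀ + ν ξ):
  C₂H₄: 589 − 1(510.1) = 78.93
  O₂: 3705 − 3(510.1) = 2175
  N₂: 13940 (inert)
  CO₂: 0 + 2(510.1) = 1020
  H₂O: 0 + 2(510.1) = 1020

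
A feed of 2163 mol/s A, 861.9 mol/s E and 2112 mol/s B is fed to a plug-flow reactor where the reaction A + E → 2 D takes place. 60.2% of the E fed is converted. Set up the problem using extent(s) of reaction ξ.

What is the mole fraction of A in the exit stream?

0.32

E reacted = 0.602 × 861.9 = 518.9 mol/s; ν_E = −1, so ξ = 518.9/1 = 518.9 mol/s.
Outlet amounts (n = n₀ + ν ξ):
  A: 2163 − 1(518.9) = 1644
  E: 861.9 − 1(518.9) = 343
  D: 0 + 2(518.9) = 1038
  B: 2112 (inert)
Total out = 5137 mol/s; y_A = 1644 / 5137 = 0.3201.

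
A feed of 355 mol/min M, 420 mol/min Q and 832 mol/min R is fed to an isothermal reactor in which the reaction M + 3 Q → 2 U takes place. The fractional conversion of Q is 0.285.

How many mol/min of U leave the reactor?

Q reacted = 0.285 × 420 = 119.7 mol/min; ν_Q = −3, so ξ = 119.7/3 = 39.9 mol/min.
Outlet amounts (n = n₀ + ν ξ):
  M: 355 − 1(39.9) = 315.1
  Q: 420 − 3(39.9) = 300.3
  U: 0 + 2(39.9) = 79.8
  R: 832 (inert)

79.8 mol/min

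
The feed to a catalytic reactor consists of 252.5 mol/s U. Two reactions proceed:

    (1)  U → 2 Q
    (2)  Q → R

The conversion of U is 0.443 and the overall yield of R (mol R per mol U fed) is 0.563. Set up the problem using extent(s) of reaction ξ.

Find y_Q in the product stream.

0.224

Conversion of U: U consumed = 1ξ₁ = 0.443 × 252.5 → ξ₁ = 111.9 mol/s.
Yield of R: 1ξ₂ / 252.5 = 0.563 → ξ₂ = 142.2 mol/s.
Outlet amounts (n = n₀ + Σ ν·ξ):
  U: 252.5 − 1(111.9) = 140.6
  Q: 0 + 2(111.9) − 1(142.2) = 81.56
  R: 0 + 1(142.2) = 142.2
Total out = 364.4 mol/s; y_Q = 81.56 / 364.4 = 0.2238.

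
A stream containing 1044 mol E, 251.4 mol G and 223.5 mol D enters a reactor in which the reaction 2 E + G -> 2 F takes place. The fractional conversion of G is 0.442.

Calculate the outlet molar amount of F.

G reacted = 0.442 × 251.4 = 111.1 mol; ν_G = −1, so ξ = 111.1/1 = 111.1 mol.
Outlet amounts (n = n₀ + ν ξ):
  E: 1044 − 2(111.1) = 821.8
  G: 251.4 − 1(111.1) = 140.3
  F: 0 + 2(111.1) = 222.2
  D: 223.5 (inert)

222 mol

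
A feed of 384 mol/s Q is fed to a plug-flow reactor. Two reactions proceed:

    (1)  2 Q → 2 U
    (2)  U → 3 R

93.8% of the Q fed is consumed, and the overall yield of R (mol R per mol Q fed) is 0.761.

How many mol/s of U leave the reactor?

Conversion of Q: Q consumed = 2ξ₁ = 0.938 × 384 → ξ₁ = 180.1 mol/s.
Yield of R: 3ξ₂ / 384 = 0.761 → ξ₂ = 97.41 mol/s.
Outlet amounts (n = n₀ + Σ ν·ξ):
  Q: 384 − 2(180.1) = 23.81
  U: 0 + 2(180.1) − 1(97.41) = 262.8
  R: 0 + 3(97.41) = 292.2

263 mol/s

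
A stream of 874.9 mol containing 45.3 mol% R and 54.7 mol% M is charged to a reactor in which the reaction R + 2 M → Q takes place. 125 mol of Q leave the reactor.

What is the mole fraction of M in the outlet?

For Q: n = n₀ + 1ξ → 125 = 0 + 1ξ, giving ξ = 125 mol.
Outlet amounts (n = n₀ + ν ξ):
  R: 396.3 − 1(125) = 271.3
  M: 478.6 − 2(125) = 228.6
  Q: 0 + 1(125) = 125
Total out = 624.9 mol; y_M = 228.6 / 624.9 = 0.3658.

0.366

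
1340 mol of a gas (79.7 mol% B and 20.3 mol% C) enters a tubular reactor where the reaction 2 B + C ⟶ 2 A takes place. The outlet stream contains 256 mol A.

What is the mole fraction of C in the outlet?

0.119

For A: n = n₀ + 2ξ → 256 = 0 + 2ξ, giving ξ = 128 mol.
Outlet amounts (n = n₀ + ν ξ):
  B: 1068 − 2(128) = 812
  C: 272 − 1(128) = 144
  A: 0 + 2(128) = 256
Total out = 1212 mol; y_C = 144 / 1212 = 0.1188.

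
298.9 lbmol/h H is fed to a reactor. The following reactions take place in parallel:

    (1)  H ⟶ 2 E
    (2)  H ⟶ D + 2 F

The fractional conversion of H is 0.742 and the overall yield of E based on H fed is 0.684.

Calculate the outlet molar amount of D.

Yield of E: 2ξ₁ / 298.9 = 0.684 → ξ₁ = 102.2 lbmol/h.
Conversion of H: 1ξ₁ + 1ξ₂ = 0.742 × 298.9 = 221.8 → ξ₂ = 119.6 lbmol/h.
Outlet amounts (n = n₀ + Σ ν·ξ):
  H: 298.9 − 1(102.2) − 1(119.6) = 77.12
  E: 0 + 2(102.2) = 204.4
  D: 0 + 1(119.6) = 119.6
  F: 0 + 2(119.6) = 239.1

120 lbmol/h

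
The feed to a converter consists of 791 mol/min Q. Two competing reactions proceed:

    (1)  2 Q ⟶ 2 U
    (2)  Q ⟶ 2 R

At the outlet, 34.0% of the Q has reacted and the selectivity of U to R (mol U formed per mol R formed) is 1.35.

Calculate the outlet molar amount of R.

Conversion of Q: Q consumed = 0.34 × 791 = 268.9 mol/min = 2ξ₁ + 1ξ₂.
Selectivity: 2ξ₁ / (2ξ₂) = 1.35 → ξ₁ = 1.35 ξ₂.
Substitute: (2·1.35 + 1) ξ₂ = 268.9 → ξ₂ = 72.69 mol/min, ξ₁ = 98.13 mol/min.
Outlet amounts (n = n₀ + Σ ν·ξ):
  Q: 791 − 2(98.13) − 1(72.69) = 522.1
  U: 0 + 2(98.13) = 196.3
  R: 0 + 2(72.69) = 145.4

145 mol/min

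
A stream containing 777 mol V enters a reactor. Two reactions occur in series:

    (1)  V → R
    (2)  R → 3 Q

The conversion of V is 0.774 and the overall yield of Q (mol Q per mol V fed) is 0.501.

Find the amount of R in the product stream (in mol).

472 mol

Conversion of V: V consumed = 1ξ₁ = 0.774 × 777 → ξ₁ = 601.4 mol.
Yield of Q: 3ξ₂ / 777 = 0.501 → ξ₂ = 129.8 mol.
Outlet amounts (n = n₀ + Σ ν·ξ):
  V: 777 − 1(601.4) = 175.6
  R: 0 + 1(601.4) − 1(129.8) = 471.6
  Q: 0 + 3(129.8) = 389.3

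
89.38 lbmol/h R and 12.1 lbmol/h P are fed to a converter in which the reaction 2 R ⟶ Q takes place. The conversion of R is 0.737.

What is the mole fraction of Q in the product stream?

R reacted = 0.737 × 89.38 = 65.87 lbmol/h; ν_R = −2, so ξ = 65.87/2 = 32.94 lbmol/h.
Outlet amounts (n = n₀ + ν ξ):
  R: 89.38 − 2(32.94) = 23.51
  Q: 0 + 1(32.94) = 32.94
  P: 12.1 (inert)
Total out = 68.54 lbmol/h; y_Q = 32.94 / 68.54 = 0.4805.

0.481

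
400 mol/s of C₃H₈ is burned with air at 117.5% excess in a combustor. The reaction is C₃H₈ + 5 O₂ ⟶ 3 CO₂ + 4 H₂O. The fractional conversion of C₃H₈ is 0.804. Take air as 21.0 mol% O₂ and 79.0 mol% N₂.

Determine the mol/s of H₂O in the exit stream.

1290 mol/s

Stoichiometric O₂ = 5 × 400 = 2000 mol/s; O₂ fed = 2000 × 2.175 = 4350 mol/s.
N₂ fed = 4350 × 79/21 = 16360 mol/s.
Fuel reacted = 0.804 × 400 → ξ = 321.6 mol/s.
Outlet (n = n₀ + ν ξ):
  C₃H₈: 400 − 1(321.6) = 78.4
  O₂: 4350 − 5(321.6) = 2742
  N₂: 16360 (inert)
  CO₂: 0 + 3(321.6) = 964.8
  H₂O: 0 + 4(321.6) = 1286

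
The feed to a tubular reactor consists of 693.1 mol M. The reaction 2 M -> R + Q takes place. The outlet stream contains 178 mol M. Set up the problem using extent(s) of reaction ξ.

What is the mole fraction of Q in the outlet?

For M: n = n₀ − 2ξ → 178 = 693.1 − 2ξ, giving ξ = 257.6 mol.
Outlet amounts (n = n₀ + ν ξ):
  M: 693.1 − 2(257.6) = 178
  R: 0 + 1(257.6) = 257.6
  Q: 0 + 1(257.6) = 257.6
Total out = 693.1 mol; y_Q = 257.6 / 693.1 = 0.3716.

0.372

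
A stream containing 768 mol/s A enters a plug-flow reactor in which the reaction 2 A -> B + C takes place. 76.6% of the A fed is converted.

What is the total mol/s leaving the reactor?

A reacted = 0.766 × 768 = 588.3 mol/s; ν_A = −2, so ξ = 588.3/2 = 294.1 mol/s.
Outlet amounts (n = n₀ + ν ξ):
  A: 768 − 2(294.1) = 179.7
  B: 0 + 1(294.1) = 294.1
  C: 0 + 1(294.1) = 294.1
Total out = 179.7 + 294.1 + 294.1 = 768 mol/s.

768 mol/s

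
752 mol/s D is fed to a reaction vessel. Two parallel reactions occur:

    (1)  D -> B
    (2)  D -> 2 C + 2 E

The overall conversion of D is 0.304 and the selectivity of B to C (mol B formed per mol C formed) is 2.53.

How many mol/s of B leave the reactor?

Conversion of D: D consumed = 0.304 × 752 = 228.6 mol/s = 1ξ₁ + 1ξ₂.
Selectivity: 1ξ₁ / (2ξ₂) = 2.53 → ξ₁ = 5.06 ξ₂.
Substitute: (1·5.06 + 1) ξ₂ = 228.6 → ξ₂ = 37.72 mol/s, ξ₁ = 190.9 mol/s.
Outlet amounts (n = n₀ + Σ ν·ξ):
  D: 752 − 1(190.9) − 1(37.72) = 523.4
  B: 0 + 1(190.9) = 190.9
  C: 0 + 2(37.72) = 75.45
  E: 0 + 2(37.72) = 75.45

191 mol/s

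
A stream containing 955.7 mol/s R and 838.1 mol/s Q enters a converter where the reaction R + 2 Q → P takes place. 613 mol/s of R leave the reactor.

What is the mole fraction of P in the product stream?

For R: n = n₀ − 1ξ → 613 = 955.7 − 1ξ, giving ξ = 342.7 mol/s.
Outlet amounts (n = n₀ + ν ξ):
  R: 955.7 − 1(342.7) = 613
  Q: 838.1 − 2(342.7) = 152.7
  P: 0 + 1(342.7) = 342.7
Total out = 1108 mol/s; y_P = 342.7 / 1108 = 0.3092.

0.309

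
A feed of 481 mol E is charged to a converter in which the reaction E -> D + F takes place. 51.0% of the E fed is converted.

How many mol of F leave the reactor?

E reacted = 0.51 × 481 = 245.3 mol; ν_E = −1, so ξ = 245.3/1 = 245.3 mol.
Outlet amounts (n = n₀ + ν ξ):
  E: 481 − 1(245.3) = 235.7
  D: 0 + 1(245.3) = 245.3
  F: 0 + 1(245.3) = 245.3

245 mol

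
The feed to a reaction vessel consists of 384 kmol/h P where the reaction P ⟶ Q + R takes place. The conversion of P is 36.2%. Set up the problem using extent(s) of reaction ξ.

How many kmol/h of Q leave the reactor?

P reacted = 0.362 × 384 = 139 kmol/h; ν_P = −1, so ξ = 139/1 = 139 kmol/h.
Outlet amounts (n = n₀ + ν ξ):
  P: 384 − 1(139) = 245
  Q: 0 + 1(139) = 139
  R: 0 + 1(139) = 139

139 kmol/h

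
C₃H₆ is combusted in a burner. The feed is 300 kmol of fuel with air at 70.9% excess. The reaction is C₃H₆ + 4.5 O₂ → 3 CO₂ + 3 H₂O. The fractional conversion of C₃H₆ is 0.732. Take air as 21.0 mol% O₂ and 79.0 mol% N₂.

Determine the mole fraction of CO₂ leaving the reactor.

0.0578

Stoichiometric O₂ = 4.5 × 300 = 1350 kmol; O₂ fed = 1350 × 1.709 = 2307 kmol.
N₂ fed = 2307 × 79/21 = 8679 kmol.
Fuel reacted = 0.732 × 300 → ξ = 219.6 kmol.
Outlet (n = n₀ + ν ξ):
  C₃H₆: 300 − 1(219.6) = 80.4
  O₂: 2307 − 4.5(219.6) = 1319
  N₂: 8679 (inert)
  CO₂: 0 + 3(219.6) = 658.8
  H₂O: 0 + 3(219.6) = 658.8
Total out = 11400 kmol; y_CO₂ = 658.8 / 11400 = 0.05781.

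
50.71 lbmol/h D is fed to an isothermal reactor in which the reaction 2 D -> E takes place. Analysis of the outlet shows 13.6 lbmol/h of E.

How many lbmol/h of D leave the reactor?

23.5 lbmol/h

For E: n = n₀ + 1ξ → 13.6 = 0 + 1ξ, giving ξ = 13.6 lbmol/h.
Outlet amounts (n = n₀ + ν ξ):
  D: 50.71 − 2(13.6) = 23.51
  E: 0 + 1(13.6) = 13.6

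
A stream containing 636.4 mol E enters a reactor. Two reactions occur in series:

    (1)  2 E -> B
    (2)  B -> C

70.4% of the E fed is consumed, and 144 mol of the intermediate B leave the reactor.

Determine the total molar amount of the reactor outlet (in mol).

Conversion of E: E consumed = 2ξ₁ = 0.704 × 636.4 → ξ₁ = 224 mol.
B balance: n_B = 0 + 1ξ₁ − 1ξ₂ = 144 → ξ₂ = (1·224 − 144)/1 = 80.01 mol.
Outlet amounts (n = n₀ + Σ ν·ξ):
  E: 636.4 − 2(224) = 188.4
  B: 0 + 1(224) − 1(80.01) = 144
  C: 0 + 1(80.01) = 80.01
Total out = 188.4 + 144 + 80.01 = 412.4 mol.

412 mol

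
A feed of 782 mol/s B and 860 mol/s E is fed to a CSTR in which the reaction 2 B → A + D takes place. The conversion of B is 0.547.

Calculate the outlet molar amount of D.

B reacted = 0.547 × 782 = 427.8 mol/s; ν_B = −2, so ξ = 427.8/2 = 213.9 mol/s.
Outlet amounts (n = n₀ + ν ξ):
  B: 782 − 2(213.9) = 354.2
  A: 0 + 1(213.9) = 213.9
  D: 0 + 1(213.9) = 213.9
  E: 860 (inert)

214 mol/s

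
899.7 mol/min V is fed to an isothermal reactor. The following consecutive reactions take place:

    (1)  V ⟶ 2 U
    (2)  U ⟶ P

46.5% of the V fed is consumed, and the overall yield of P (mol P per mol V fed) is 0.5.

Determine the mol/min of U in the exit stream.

387 mol/min

Conversion of V: V consumed = 1ξ₁ = 0.465 × 899.7 → ξ₁ = 418.4 mol/min.
Yield of P: 1ξ₂ / 899.7 = 0.5 → ξ₂ = 449.9 mol/min.
Outlet amounts (n = n₀ + Σ ν·ξ):
  V: 899.7 − 1(418.4) = 481.3
  U: 0 + 2(418.4) − 1(449.9) = 386.9
  P: 0 + 1(449.9) = 449.9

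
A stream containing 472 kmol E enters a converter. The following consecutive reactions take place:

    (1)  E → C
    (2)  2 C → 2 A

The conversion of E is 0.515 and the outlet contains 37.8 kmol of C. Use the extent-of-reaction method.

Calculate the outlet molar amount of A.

205 kmol

Conversion of E: E consumed = 1ξ₁ = 0.515 × 472 → ξ₁ = 243.1 kmol.
C balance: n_C = 0 + 1ξ₁ − 2ξ₂ = 37.8 → ξ₂ = (1·243.1 − 37.8)/2 = 102.6 kmol.
Outlet amounts (n = n₀ + Σ ν·ξ):
  E: 472 − 1(243.1) = 228.9
  C: 0 + 1(243.1) − 2(102.6) = 37.8
  A: 0 + 2(102.6) = 205.3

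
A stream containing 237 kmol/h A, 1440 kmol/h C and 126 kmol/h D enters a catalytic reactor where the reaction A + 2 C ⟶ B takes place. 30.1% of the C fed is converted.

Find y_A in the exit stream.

C reacted = 0.301 × 1440 = 433.4 kmol/h; ν_C = −2, so ξ = 433.4/2 = 216.7 kmol/h.
Outlet amounts (n = n₀ + ν ξ):
  A: 237 − 1(216.7) = 20.28
  C: 1440 − 2(216.7) = 1007
  B: 0 + 1(216.7) = 216.7
  D: 126 (inert)
Total out = 1370 kmol/h; y_A = 20.28 / 1370 = 0.01481.

0.0148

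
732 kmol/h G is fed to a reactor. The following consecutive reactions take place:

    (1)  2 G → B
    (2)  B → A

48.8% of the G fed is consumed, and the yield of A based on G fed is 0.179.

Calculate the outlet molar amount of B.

Conversion of G: G consumed = 2ξ₁ = 0.488 × 732 → ξ₁ = 178.6 kmol/h.
Yield of A: 1ξ₂ / 732 = 0.179 → ξ₂ = 131 kmol/h.
Outlet amounts (n = n₀ + Σ ν·ξ):
  G: 732 − 2(178.6) = 374.8
  B: 0 + 1(178.6) − 1(131) = 47.58
  A: 0 + 1(131) = 131

47.6 kmol/h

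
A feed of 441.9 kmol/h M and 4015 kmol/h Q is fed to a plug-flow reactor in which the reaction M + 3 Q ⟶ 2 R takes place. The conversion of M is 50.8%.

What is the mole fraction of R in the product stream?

M reacted = 0.508 × 441.9 = 224.5 kmol/h; ν_M = −1, so ξ = 224.5/1 = 224.5 kmol/h.
Outlet amounts (n = n₀ + ν ξ):
  M: 441.9 − 1(224.5) = 217.4
  Q: 4015 − 3(224.5) = 3342
  R: 0 + 2(224.5) = 449
Total out = 4008 kmol/h; y_R = 449 / 4008 = 0.112.

0.112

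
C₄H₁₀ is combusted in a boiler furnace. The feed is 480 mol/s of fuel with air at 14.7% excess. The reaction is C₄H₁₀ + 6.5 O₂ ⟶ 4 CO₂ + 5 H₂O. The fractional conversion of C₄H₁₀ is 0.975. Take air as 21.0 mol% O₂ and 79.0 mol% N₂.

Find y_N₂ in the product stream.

Stoichiometric O₂ = 6.5 × 480 = 3120 mol/s; O₂ fed = 3120 × 1.147 = 3579 mol/s.
N₂ fed = 3579 × 79/21 = 13460 mol/s.
Fuel reacted = 0.975 × 480 → ξ = 468 mol/s.
Outlet (n = n₀ + ν ξ):
  C₄H₁₀: 480 − 1(468) = 12
  O₂: 3579 − 6.5(468) = 536.6
  N₂: 13460 (inert)
  CO₂: 0 + 4(468) = 1872
  H₂O: 0 + 5(468) = 2340
Total out = 18220 mol/s; y_N₂ = 13460 / 18220 = 0.7388.

0.739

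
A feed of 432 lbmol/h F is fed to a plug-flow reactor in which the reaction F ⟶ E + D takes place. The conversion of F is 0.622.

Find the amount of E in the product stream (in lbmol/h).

269 lbmol/h

F reacted = 0.622 × 432 = 268.7 lbmol/h; ν_F = −1, so ξ = 268.7/1 = 268.7 lbmol/h.
Outlet amounts (n = n₀ + ν ξ):
  F: 432 − 1(268.7) = 163.3
  E: 0 + 1(268.7) = 268.7
  D: 0 + 1(268.7) = 268.7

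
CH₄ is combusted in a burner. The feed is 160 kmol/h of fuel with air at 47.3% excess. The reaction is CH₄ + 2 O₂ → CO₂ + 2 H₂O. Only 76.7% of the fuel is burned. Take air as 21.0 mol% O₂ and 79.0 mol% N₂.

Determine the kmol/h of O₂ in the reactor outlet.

Stoichiometric O₂ = 2 × 160 = 320 kmol/h; O₂ fed = 320 × 1.473 = 471.4 kmol/h.
N₂ fed = 471.4 × 79/21 = 1773 kmol/h.
Fuel reacted = 0.767 × 160 → ξ = 122.7 kmol/h.
Outlet (n = n₀ + ν ξ):
  CH₄: 160 − 1(122.7) = 37.28
  O₂: 471.4 − 2(122.7) = 225.9
  N₂: 1773 (inert)
  CO₂: 0 + 1(122.7) = 122.7
  H₂O: 0 + 2(122.7) = 245.4

226 kmol/h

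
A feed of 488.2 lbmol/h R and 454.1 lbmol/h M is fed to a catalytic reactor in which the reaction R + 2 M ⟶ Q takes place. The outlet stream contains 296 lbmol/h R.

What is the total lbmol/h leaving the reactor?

For R: n = n₀ − 1ξ → 296 = 488.2 − 1ξ, giving ξ = 192.2 lbmol/h.
Outlet amounts (n = n₀ + ν ξ):
  R: 488.2 − 1(192.2) = 296
  M: 454.1 − 2(192.2) = 69.7
  Q: 0 + 1(192.2) = 192.2
Total out = 296 + 69.7 + 192.2 = 557.9 lbmol/h.

558 lbmol/h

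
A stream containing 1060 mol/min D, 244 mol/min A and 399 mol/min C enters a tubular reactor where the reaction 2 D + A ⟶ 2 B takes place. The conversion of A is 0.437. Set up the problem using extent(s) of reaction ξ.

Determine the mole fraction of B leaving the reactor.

A reacted = 0.437 × 244 = 106.6 mol/min; ν_A = −1, so ξ = 106.6/1 = 106.6 mol/min.
Outlet amounts (n = n₀ + ν ξ):
  D: 1060 − 2(106.6) = 846.7
  A: 244 − 1(106.6) = 137.4
  B: 0 + 2(106.6) = 213.3
  C: 399 (inert)
Total out = 1596 mol/min; y_B = 213.3 / 1596 = 0.1336.

0.134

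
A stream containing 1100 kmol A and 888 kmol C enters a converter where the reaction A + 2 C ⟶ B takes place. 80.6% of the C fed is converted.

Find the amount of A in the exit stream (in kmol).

C reacted = 0.806 × 888 = 715.7 kmol; ν_C = −2, so ξ = 715.7/2 = 357.9 kmol.
Outlet amounts (n = n₀ + ν ξ):
  A: 1100 − 1(357.9) = 742.1
  C: 888 − 2(357.9) = 172.3
  B: 0 + 1(357.9) = 357.9

742 kmol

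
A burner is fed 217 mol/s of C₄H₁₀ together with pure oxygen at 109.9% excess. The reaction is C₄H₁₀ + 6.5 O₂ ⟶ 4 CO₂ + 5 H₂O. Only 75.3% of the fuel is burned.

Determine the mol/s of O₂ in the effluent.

1900 mol/s

Stoichiometric O₂ = 6.5 × 217 = 1410 mol/s; O₂ fed = 1410 × 2.099 = 2961 mol/s.
Fuel reacted = 0.753 × 217 → ξ = 163.4 mol/s.
Outlet (n = n₀ + ν ξ):
  C₄H₁₀: 217 − 1(163.4) = 53.6
  O₂: 2961 − 6.5(163.4) = 1899
  CO₂: 0 + 4(163.4) = 653.6
  H₂O: 0 + 5(163.4) = 817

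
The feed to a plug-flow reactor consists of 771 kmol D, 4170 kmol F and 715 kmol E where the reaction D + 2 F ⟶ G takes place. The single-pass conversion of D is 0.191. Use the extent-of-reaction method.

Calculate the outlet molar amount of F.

3880 kmol

D reacted = 0.191 × 771 = 147.3 kmol; ν_D = −1, so ξ = 147.3/1 = 147.3 kmol.
Outlet amounts (n = n₀ + ν ξ):
  D: 771 − 1(147.3) = 623.7
  F: 4170 − 2(147.3) = 3875
  G: 0 + 1(147.3) = 147.3
  E: 715 (inert)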